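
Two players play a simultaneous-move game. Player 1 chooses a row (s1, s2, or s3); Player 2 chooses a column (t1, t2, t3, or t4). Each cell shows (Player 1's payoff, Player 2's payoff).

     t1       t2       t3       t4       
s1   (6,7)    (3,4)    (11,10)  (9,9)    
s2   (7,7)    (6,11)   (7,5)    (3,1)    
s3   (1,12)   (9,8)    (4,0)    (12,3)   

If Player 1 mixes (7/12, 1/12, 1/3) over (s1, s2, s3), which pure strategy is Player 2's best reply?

t1

Compute Player 2's expected payoff from each pure strategy against the given mix.
t1: (7/12)·7 + (1/12)·7 + (1/3)·12 = 26/3
t2: (7/12)·4 + (1/12)·11 + (1/3)·8 = 71/12
t3: (7/12)·10 + (1/12)·5 + (1/3)·0 = 25/4
t4: (7/12)·9 + (1/12)·1 + (1/3)·3 = 19/3
Highest expected payoff is 26/3, from t1.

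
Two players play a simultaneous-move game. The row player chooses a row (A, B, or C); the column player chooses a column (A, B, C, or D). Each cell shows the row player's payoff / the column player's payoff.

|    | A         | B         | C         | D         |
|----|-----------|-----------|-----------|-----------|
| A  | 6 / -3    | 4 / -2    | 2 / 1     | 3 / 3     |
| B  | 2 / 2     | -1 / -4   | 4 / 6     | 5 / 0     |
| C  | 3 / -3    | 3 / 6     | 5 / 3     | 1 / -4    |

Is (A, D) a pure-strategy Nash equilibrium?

Holding the column player at D: the row player gets 3 from A but could get 5 by switching to B. The row player has a profitable deviation.

No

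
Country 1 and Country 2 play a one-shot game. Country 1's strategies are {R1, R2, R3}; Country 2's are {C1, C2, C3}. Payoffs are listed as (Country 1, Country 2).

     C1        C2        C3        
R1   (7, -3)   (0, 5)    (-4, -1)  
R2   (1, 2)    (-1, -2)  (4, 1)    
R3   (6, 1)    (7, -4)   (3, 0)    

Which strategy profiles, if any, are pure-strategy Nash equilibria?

None

Check mutual best responses: a cell is a NE iff neither player can gain by unilaterally deviating.
Country 1's best responses — vs C1: R1 (payoff 7); vs C2: R3 (payoff 7); vs C3: R2 (payoff 4).
Country 2's best responses — vs R1: C2 (payoff 5); vs R2: C1 (payoff 2); vs R3: C1 (payoff 1).
No cell has both players best-responding. For instance, Country 1's best reply to C3 is R2, but against R2 Country 2 prefers C1 over C3.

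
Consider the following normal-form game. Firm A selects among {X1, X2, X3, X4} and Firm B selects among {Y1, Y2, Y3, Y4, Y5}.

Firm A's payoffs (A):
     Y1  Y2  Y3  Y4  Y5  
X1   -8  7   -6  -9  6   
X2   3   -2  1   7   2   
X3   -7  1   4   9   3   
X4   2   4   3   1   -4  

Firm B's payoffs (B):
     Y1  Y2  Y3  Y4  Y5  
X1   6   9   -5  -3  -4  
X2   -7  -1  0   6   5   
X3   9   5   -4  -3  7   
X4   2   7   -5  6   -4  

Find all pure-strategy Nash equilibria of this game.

A profile is a Nash equilibrium when each player is best-responding to the other.
Firm A's best responses — vs Y1: X2 (payoff 3); vs Y2: X1 (payoff 7); vs Y3: X3 (payoff 4); vs Y4: X3 (payoff 9); vs Y5: X1 (payoff 6).
Firm B's best responses — vs X1: Y2 (payoff 9); vs X2: Y4 (payoff 6); vs X3: Y1 (payoff 9); vs X4: Y2 (payoff 7).
The only mutual best response is (X1, Y2); neither player gains by switching there.

(X1, Y2)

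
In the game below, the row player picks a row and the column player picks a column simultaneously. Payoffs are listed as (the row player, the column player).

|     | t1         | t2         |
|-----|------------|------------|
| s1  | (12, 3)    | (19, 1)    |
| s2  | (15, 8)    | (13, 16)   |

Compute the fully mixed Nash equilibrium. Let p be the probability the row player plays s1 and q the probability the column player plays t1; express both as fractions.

p = 4/5, q = 2/3

In a mixed NE each player is indifferent between their pure strategies, so the opponent's mix sets the indifference.
The column player indifferent between t1 and t2: p·3 + (1−p)·8 = p·1 + (1−p)·16 ⟹ 8 + (-5)p = 16 + (-15)p ⟹ p = 4/5.
The row player indifferent between s1 and s2: q·12 + (1−q)·19 = q·15 + (1−q)·13 ⟹ 19 + (-7)q = 13 + 2q ⟹ q = 2/3.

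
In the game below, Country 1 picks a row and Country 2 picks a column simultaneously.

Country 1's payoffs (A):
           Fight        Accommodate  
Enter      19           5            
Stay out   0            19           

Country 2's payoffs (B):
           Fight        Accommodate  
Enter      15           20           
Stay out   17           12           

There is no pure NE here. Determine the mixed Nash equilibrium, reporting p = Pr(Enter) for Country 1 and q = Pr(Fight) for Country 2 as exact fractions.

p = 1/2, q = 14/33

In a mixed NE each player is indifferent between their pure strategies, so the opponent's mix sets the indifference.
Country 2 indifferent between Fight and Accommodate: p·15 + (1−p)·17 = p·20 + (1−p)·12 ⟹ 17 + (-2)p = 12 + 8p ⟹ p = 1/2.
Country 1 indifferent between Enter and Stay out: q·19 + (1−q)·5 = q·0 + (1−q)·19 ⟹ 5 + 14q = 19 + (-19)q ⟹ q = 14/33.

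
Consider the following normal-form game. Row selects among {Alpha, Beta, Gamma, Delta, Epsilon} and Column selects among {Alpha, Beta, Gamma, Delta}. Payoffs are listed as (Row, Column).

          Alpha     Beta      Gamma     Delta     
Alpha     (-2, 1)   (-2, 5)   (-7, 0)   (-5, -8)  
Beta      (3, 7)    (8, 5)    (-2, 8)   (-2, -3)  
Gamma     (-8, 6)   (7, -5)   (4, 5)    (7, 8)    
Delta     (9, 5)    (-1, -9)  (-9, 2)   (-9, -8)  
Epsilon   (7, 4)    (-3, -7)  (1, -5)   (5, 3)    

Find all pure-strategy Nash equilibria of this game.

(Gamma, Delta) and (Delta, Alpha)

Check mutual best responses: a cell is a NE iff neither player can gain by unilaterally deviating.
Row's best responses — vs Alpha: Delta (payoff 9); vs Beta: Beta (payoff 8); vs Gamma: Gamma (payoff 4); vs Delta: Gamma (payoff 7).
Column's best responses — vs Alpha: Beta (payoff 5); vs Beta: Gamma (payoff 8); vs Gamma: Delta (payoff 8); vs Delta: Alpha (payoff 5); vs Epsilon: Alpha (payoff 4).
Mutual best responses occur at (Gamma, Delta) and (Delta, Alpha); at each, neither player gains by switching.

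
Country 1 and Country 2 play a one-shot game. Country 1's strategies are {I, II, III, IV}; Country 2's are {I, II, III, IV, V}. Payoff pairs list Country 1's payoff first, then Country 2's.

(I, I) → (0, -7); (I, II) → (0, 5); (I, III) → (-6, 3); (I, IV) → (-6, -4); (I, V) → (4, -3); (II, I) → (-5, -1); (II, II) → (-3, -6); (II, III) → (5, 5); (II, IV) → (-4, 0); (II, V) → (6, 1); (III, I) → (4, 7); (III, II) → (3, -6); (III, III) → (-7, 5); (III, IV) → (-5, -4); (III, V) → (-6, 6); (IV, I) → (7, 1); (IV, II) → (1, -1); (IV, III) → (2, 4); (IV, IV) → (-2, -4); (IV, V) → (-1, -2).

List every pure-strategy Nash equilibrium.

Find each player's best response to every opponent strategy; NE are the intersections.
Country 1's best responses — vs I: IV (payoff 7); vs II: III (payoff 3); vs III: II (payoff 5); vs IV: IV (payoff -2); vs V: II (payoff 6).
Country 2's best responses — vs I: II (payoff 5); vs II: III (payoff 5); vs III: I (payoff 7); vs IV: III (payoff 4).
The only mutual best response is (II, III); neither player gains by switching there.

(II, III)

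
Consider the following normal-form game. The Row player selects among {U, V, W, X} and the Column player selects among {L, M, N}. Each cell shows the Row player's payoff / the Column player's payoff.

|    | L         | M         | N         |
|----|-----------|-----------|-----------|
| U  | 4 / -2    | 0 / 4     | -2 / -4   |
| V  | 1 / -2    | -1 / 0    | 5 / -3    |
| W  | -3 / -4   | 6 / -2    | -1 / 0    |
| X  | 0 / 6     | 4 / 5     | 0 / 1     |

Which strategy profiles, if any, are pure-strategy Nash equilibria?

There is no pure-strategy Nash equilibrium

Find each player's best response to every opponent strategy; NE are the intersections.
The Row player's best responses — vs L: U (payoff 4); vs M: W (payoff 6); vs N: V (payoff 5).
The Column player's best responses — vs U: M (payoff 4); vs V: M (payoff 0); vs W: N (payoff 0); vs X: L (payoff 6).
No cell has both players best-responding. For instance, the Row player's best reply to M is W, but against W the Column player prefers N over M.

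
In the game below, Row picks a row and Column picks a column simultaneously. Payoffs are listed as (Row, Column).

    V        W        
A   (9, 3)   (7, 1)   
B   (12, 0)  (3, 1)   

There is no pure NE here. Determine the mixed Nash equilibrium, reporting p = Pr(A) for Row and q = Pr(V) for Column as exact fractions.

p = 1/3, q = 4/7

Each player's mixing probability is pinned down by making the *other* player indifferent.
Column indifferent between V and W: p·3 + (1−p)·0 = p·1 + (1−p)·1 ⟹ 0 + 3p = 1 + 0p ⟹ p = 1/3.
Row indifferent between A and B: q·9 + (1−q)·7 = q·12 + (1−q)·3 ⟹ 7 + 2q = 3 + 9q ⟹ q = 4/7.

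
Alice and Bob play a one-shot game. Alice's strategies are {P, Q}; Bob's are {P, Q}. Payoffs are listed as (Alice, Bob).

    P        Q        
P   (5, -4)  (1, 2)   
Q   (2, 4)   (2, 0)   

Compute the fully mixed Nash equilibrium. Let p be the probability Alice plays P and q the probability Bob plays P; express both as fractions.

p = 2/5, q = 1/4

Each player's mixing probability is pinned down by making the *other* player indifferent.
Bob indifferent between P and Q: p·(-4) + (1−p)·4 = p·2 + (1−p)·0 ⟹ 4 + (-8)p = 0 + 2p ⟹ p = 2/5.
Alice indifferent between P and Q: q·5 + (1−q)·1 = q·2 + (1−q)·2 ⟹ 1 + 4q = 2 + 0q ⟹ q = 1/4.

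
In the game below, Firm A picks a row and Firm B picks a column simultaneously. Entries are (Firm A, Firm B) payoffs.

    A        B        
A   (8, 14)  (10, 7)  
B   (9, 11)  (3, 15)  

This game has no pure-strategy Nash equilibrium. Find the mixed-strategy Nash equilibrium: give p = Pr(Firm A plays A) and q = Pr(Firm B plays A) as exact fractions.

In a mixed NE each player is indifferent between their pure strategies, so the opponent's mix sets the indifference.
Firm B indifferent between A and B: p·14 + (1−p)·11 = p·7 + (1−p)·15 ⟹ 11 + 3p = 15 + (-8)p ⟹ p = 4/11.
Firm A indifferent between A and B: q·8 + (1−q)·10 = q·9 + (1−q)·3 ⟹ 10 + (-2)q = 3 + 6q ⟹ q = 7/8.

p = 4/11, q = 7/8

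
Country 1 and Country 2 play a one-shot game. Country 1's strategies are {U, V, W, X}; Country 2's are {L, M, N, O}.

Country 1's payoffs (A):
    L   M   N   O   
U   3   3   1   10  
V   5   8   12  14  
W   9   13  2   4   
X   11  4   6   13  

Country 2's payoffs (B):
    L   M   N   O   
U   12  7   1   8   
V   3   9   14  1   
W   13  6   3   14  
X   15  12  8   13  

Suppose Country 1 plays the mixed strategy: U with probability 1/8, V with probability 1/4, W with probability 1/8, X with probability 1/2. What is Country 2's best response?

Compute Country 2's expected payoff from each pure strategy against the given mix.
L: (1/8)·12 + (1/4)·3 + (1/8)·13 + (1/2)·15 = 91/8
M: (1/8)·7 + (1/4)·9 + (1/8)·6 + (1/2)·12 = 79/8
N: (1/8)·1 + (1/4)·14 + (1/8)·3 + (1/2)·8 = 8
O: (1/8)·8 + (1/4)·1 + (1/8)·14 + (1/2)·13 = 19/2
Highest expected payoff is 91/8, from L.

L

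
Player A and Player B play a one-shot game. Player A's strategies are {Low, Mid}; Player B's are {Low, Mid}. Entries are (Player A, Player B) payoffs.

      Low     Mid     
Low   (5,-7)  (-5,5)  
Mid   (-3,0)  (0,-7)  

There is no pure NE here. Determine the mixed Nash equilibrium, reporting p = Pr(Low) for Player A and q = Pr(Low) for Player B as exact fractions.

p = 7/19, q = 5/13

In a mixed NE each player is indifferent between their pure strategies, so the opponent's mix sets the indifference.
Player B indifferent between Low and Mid: p·(-7) + (1−p)·0 = p·5 + (1−p)·(-7) ⟹ 0 + (-7)p = (-7) + 12p ⟹ p = 7/19.
Player A indifferent between Low and Mid: q·5 + (1−q)·(-5) = q·(-3) + (1−q)·0 ⟹ (-5) + 10q = 0 + (-3)q ⟹ q = 5/13.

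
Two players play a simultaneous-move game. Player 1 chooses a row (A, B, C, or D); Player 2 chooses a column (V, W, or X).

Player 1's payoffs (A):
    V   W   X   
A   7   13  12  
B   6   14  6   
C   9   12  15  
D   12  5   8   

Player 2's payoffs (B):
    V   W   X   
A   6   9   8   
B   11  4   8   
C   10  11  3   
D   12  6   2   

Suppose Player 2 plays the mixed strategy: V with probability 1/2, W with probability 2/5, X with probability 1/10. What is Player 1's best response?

C

Player 1's best reply maximizes expected payoff against the mix.
A: (1/2)·7 + (2/5)·13 + (1/10)·12 = 99/10
B: (1/2)·6 + (2/5)·14 + (1/10)·6 = 46/5
C: (1/2)·9 + (2/5)·12 + (1/10)·15 = 54/5
D: (1/2)·12 + (2/5)·5 + (1/10)·8 = 44/5
Highest expected payoff is 54/5, from C.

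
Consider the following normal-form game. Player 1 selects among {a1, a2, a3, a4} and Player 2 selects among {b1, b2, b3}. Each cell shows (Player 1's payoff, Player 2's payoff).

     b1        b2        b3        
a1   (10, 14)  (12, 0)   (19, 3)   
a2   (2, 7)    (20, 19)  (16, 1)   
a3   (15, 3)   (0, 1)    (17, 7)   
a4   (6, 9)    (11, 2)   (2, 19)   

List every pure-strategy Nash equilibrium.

(a2, b2)

A profile is a Nash equilibrium when each player is best-responding to the other.
Player 1's best responses — vs b1: a3 (payoff 15); vs b2: a2 (payoff 20); vs b3: a1 (payoff 19).
Player 2's best responses — vs a1: b1 (payoff 14); vs a2: b2 (payoff 19); vs a3: b3 (payoff 7); vs a4: b3 (payoff 19).
The only mutual best response is (a2, b2); neither player gains by switching there.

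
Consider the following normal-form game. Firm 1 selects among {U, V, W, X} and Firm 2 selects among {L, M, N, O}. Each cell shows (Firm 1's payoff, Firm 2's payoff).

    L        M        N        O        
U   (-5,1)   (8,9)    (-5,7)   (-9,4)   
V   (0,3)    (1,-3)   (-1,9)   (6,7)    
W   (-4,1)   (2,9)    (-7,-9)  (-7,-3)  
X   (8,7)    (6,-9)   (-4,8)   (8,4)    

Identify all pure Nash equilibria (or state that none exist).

Find each player's best response to every opponent strategy; NE are the intersections.
Firm 1's best responses — vs L: X (payoff 8); vs M: U (payoff 8); vs N: V (payoff -1); vs O: X (payoff 8).
Firm 2's best responses — vs U: M (payoff 9); vs V: N (payoff 9); vs W: M (payoff 9); vs X: N (payoff 8).
Mutual best responses occur at (U, M) and (V, N); at each, neither player gains by switching.

(U, M) and (V, N)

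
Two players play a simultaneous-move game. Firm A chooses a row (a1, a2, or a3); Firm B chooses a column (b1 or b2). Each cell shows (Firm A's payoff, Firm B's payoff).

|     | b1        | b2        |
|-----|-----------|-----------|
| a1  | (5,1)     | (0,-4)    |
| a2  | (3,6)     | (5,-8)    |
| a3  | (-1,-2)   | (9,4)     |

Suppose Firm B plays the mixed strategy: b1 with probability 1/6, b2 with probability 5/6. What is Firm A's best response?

Compute Firm A's expected payoff from each pure strategy against the given mix.
a1: (1/6)·5 + (5/6)·0 = 5/6
a2: (1/6)·3 + (5/6)·5 = 14/3
a3: (1/6)·(-1) + (5/6)·9 = 22/3
Highest expected payoff is 22/3, from a3.

a3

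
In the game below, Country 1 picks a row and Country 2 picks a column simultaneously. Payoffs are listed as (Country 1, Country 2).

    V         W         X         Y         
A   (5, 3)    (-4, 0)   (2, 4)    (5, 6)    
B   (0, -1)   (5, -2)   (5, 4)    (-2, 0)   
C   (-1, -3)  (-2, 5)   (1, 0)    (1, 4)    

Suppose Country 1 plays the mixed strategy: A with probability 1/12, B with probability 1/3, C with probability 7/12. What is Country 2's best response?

Y

Compute Country 2's expected payoff from each pure strategy against the given mix.
V: (1/12)·3 + (1/3)·(-1) + (7/12)·(-3) = -11/6
W: (1/12)·0 + (1/3)·(-2) + (7/12)·5 = 9/4
X: (1/12)·4 + (1/3)·4 + (7/12)·0 = 5/3
Y: (1/12)·6 + (1/3)·0 + (7/12)·4 = 17/6
Highest expected payoff is 17/6, from Y.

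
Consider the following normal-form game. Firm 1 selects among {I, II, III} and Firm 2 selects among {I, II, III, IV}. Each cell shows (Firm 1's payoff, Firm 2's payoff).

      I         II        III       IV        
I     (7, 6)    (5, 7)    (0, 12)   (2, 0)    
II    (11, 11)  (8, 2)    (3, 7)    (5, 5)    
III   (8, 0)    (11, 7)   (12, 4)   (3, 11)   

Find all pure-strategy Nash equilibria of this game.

(II, I)

Find each player's best response to every opponent strategy; NE are the intersections.
Firm 1's best responses — vs I: II (payoff 11); vs II: III (payoff 11); vs III: III (payoff 12); vs IV: II (payoff 5).
Firm 2's best responses — vs I: III (payoff 12); vs II: I (payoff 11); vs III: IV (payoff 11).
The only mutual best response is (II, I); neither player gains by switching there.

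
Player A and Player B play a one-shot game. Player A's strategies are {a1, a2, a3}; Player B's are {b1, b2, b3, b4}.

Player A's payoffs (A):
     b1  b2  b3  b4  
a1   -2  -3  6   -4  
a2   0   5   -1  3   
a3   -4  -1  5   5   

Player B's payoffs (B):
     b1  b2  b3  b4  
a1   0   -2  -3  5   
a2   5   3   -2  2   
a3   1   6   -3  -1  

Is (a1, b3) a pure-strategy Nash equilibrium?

No

Holding Player B at b3: Player A gets 6 from a1, versus -1 from a2, 5 from a3. No profitable deviation for Player A.
Holding Player A at a1: Player B gets -3 from b3 but could get 5 by switching to b4. Player B has a profitable deviation.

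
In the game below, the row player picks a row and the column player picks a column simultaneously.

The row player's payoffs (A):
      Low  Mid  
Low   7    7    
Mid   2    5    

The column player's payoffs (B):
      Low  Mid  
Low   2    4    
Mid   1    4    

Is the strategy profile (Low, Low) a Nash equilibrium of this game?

Holding the column player at Low: the row player gets 7 from Low, versus 2 from Mid. No profitable deviation for the row player.
Holding the row player at Low: the column player gets 2 from Low but could get 4 by switching to Mid. The column player has a profitable deviation.

No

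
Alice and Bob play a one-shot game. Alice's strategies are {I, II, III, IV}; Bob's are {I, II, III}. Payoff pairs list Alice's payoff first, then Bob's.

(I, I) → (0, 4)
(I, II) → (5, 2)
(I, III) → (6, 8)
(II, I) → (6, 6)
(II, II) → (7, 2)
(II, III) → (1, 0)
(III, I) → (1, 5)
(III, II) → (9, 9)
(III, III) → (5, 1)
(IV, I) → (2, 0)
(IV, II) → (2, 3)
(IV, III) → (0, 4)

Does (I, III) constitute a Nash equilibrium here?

Holding Bob at III: Alice gets 6 from I, versus 1 from II, 5 from III, 0 from IV. No profitable deviation for Alice.
Holding Alice at I: Bob gets 8 from III, versus 4 from I, 2 from II. No profitable deviation for Bob either.

Yes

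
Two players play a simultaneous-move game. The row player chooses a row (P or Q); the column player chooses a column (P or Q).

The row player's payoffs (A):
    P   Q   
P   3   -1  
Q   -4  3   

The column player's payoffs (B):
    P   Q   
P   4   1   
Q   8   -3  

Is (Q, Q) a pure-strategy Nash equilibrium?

No

Holding the column player at Q: the row player gets 3 from Q, versus -1 from P. No profitable deviation for the row player.
Holding the row player at Q: the column player gets -3 from Q but could get 8 by switching to P. The column player has a profitable deviation.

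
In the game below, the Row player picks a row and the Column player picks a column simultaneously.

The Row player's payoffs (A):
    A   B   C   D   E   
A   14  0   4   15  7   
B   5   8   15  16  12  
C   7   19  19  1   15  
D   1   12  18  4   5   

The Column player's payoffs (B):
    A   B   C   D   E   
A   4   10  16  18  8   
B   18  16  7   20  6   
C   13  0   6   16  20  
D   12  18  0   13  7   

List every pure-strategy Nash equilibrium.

A profile is a Nash equilibrium when each player is best-responding to the other.
The Row player's best responses — vs A: A (payoff 14); vs B: C (payoff 19); vs C: C (payoff 19); vs D: B (payoff 16); vs E: C (payoff 15).
The Column player's best responses — vs A: D (payoff 18); vs B: D (payoff 20); vs C: E (payoff 20); vs D: B (payoff 18).
Mutual best responses occur at (B, D) and (C, E); at each, neither player gains by switching.

(B, D) and (C, E)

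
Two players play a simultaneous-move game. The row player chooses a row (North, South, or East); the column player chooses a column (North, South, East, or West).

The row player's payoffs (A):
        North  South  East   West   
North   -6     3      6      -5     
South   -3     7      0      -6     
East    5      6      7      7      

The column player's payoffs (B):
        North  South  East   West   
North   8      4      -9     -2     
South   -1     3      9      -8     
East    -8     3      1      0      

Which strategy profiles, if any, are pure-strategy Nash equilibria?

Check mutual best responses: a cell is a NE iff neither player can gain by unilaterally deviating.
The row player's best responses — vs North: East (payoff 5); vs South: South (payoff 7); vs East: East (payoff 7); vs West: East (payoff 7).
The column player's best responses — vs North: North (payoff 8); vs South: East (payoff 9); vs East: South (payoff 3).
No cell has both players best-responding. For instance, the row player's best reply to South is South, but against South the column player prefers East over South.

No pure-strategy Nash equilibrium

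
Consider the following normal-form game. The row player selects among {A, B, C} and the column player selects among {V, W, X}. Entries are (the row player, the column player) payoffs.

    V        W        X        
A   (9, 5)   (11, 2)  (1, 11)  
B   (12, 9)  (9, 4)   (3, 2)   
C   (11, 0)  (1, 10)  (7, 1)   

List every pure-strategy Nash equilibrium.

A profile is a Nash equilibrium when each player is best-responding to the other.
The row player's best responses — vs V: B (payoff 12); vs W: A (payoff 11); vs X: C (payoff 7).
The column player's best responses — vs A: X (payoff 11); vs B: V (payoff 9); vs C: W (payoff 10).
The only mutual best response is (B, V); neither player gains by switching there.

(B, V)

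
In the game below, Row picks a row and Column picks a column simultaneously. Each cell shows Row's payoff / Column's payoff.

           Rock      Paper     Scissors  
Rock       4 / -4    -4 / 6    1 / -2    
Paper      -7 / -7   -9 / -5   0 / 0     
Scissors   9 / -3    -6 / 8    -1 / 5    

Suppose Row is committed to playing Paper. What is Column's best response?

With Row fixed at Paper, Column's payoffs are: Rock → -7, Paper → -5, Scissors → 0.
The maximum is 0, achieved by Scissors.

Scissors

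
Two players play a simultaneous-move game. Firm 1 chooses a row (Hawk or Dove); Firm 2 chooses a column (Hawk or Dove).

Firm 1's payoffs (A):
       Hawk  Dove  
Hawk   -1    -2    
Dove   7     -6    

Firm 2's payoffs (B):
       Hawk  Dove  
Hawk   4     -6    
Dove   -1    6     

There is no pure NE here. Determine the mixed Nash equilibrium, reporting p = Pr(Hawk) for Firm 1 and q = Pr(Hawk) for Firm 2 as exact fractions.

In a mixed NE each player is indifferent between their pure strategies, so the opponent's mix sets the indifference.
Firm 2 indifferent between Hawk and Dove: p·4 + (1−p)·(-1) = p·(-6) + (1−p)·6 ⟹ (-1) + 5p = 6 + (-12)p ⟹ p = 7/17.
Firm 1 indifferent between Hawk and Dove: q·(-1) + (1−q)·(-2) = q·7 + (1−q)·(-6) ⟹ (-2) + 1q = (-6) + 13q ⟹ q = 1/3.

p = 7/17, q = 1/3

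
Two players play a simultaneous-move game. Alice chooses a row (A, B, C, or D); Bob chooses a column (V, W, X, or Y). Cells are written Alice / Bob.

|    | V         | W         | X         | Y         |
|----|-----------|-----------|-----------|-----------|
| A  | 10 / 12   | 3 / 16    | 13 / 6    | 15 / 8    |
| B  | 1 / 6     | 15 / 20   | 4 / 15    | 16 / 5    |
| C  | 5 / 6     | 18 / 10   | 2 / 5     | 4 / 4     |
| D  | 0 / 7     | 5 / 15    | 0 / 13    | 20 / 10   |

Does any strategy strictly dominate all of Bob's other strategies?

W

Check whether one of Bob's strategies beats all alternatives regardless of what the opponent does.
W strictly dominates: vs A: 16 > each of {12, 6, 8}; vs B: 20 > each of {6, 15, 5}; vs C: 10 > each of {6, 5, 4}; vs D: 15 > each of {7, 13, 10}.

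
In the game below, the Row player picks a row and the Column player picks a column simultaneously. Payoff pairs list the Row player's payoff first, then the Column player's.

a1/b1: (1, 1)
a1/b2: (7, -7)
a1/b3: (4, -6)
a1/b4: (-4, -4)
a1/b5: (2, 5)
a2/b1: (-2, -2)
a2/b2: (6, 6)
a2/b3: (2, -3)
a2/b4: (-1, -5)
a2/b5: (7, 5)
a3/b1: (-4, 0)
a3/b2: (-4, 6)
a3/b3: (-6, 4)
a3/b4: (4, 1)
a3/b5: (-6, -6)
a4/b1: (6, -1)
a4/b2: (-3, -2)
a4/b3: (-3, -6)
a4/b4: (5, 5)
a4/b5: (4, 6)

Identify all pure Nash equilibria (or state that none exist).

Check mutual best responses: a cell is a NE iff neither player can gain by unilaterally deviating.
The Row player's best responses — vs b1: a4 (payoff 6); vs b2: a1 (payoff 7); vs b3: a1 (payoff 4); vs b4: a4 (payoff 5); vs b5: a2 (payoff 7).
The Column player's best responses — vs a1: b5 (payoff 5); vs a2: b2 (payoff 6); vs a3: b2 (payoff 6); vs a4: b5 (payoff 6).
No cell has both players best-responding. For instance, the Row player's best reply to b4 is a4, but against a4 the Column player prefers b5 over b4.

No pure-strategy Nash equilibrium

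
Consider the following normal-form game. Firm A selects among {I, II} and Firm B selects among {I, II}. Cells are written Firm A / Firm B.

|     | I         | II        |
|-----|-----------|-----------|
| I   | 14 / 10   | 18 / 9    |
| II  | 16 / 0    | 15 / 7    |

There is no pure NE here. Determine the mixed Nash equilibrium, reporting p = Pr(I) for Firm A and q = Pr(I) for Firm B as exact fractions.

p = 7/8, q = 3/5

Each player's mixing probability is pinned down by making the *other* player indifferent.
Firm B indifferent between I and II: p·10 + (1−p)·0 = p·9 + (1−p)·7 ⟹ 0 + 10p = 7 + 2p ⟹ p = 7/8.
Firm A indifferent between I and II: q·14 + (1−q)·18 = q·16 + (1−q)·15 ⟹ 18 + (-4)q = 15 + 1q ⟹ q = 3/5.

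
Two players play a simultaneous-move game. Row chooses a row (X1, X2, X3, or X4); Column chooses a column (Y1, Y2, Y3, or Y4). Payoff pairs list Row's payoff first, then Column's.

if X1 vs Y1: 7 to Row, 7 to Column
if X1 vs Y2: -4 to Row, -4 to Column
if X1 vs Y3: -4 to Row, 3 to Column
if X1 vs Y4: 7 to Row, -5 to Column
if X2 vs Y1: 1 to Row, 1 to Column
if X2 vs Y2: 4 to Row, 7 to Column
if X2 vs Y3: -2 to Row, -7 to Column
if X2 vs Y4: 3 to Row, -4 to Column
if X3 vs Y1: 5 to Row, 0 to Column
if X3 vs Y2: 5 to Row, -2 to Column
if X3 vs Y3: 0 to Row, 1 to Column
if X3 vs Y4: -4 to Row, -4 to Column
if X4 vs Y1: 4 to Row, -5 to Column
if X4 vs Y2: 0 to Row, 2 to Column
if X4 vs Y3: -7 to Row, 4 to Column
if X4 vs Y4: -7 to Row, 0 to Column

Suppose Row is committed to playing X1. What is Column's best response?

Y1

With Row fixed at X1, Column's payoffs are: Y1 → 7, Y2 → -4, Y3 → 3, Y4 → -5.
The maximum is 7, achieved by Y1.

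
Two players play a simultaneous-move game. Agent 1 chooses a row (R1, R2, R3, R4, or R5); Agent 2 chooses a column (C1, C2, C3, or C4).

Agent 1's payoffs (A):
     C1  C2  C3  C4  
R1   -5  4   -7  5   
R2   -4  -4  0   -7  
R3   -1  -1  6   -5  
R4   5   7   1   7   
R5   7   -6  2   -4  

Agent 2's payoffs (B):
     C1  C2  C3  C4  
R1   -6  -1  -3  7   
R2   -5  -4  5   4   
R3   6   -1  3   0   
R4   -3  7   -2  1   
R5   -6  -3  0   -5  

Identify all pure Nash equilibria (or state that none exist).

(R4, C2)

Find each player's best response to every opponent strategy; NE are the intersections.
Agent 1's best responses — vs C1: R5 (payoff 7); vs C2: R4 (payoff 7); vs C3: R3 (payoff 6); vs C4: R4 (payoff 7).
Agent 2's best responses — vs R1: C4 (payoff 7); vs R2: C3 (payoff 5); vs R3: C1 (payoff 6); vs R4: C2 (payoff 7); vs R5: C3 (payoff 0).
The only mutual best response is (R4, C2); neither player gains by switching there.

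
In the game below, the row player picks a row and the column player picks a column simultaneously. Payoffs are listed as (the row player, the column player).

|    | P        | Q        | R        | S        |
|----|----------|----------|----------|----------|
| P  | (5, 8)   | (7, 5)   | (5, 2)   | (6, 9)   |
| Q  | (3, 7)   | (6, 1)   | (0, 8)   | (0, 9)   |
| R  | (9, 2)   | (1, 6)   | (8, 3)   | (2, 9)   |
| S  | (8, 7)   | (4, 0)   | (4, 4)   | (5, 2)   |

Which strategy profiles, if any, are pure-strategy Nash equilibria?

(P, S)

Check mutual best responses: a cell is a NE iff neither player can gain by unilaterally deviating.
The row player's best responses — vs P: R (payoff 9); vs Q: P (payoff 7); vs R: R (payoff 8); vs S: P (payoff 6).
The column player's best responses — vs P: S (payoff 9); vs Q: S (payoff 9); vs R: S (payoff 9); vs S: P (payoff 7).
The only mutual best response is (P, S); neither player gains by switching there.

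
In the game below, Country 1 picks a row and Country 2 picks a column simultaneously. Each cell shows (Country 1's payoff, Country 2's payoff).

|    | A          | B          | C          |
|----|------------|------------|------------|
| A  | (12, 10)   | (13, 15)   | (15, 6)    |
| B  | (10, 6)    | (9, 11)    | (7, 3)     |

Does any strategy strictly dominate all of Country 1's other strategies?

A

Check whether one of Country 1's strategies beats all alternatives regardless of what the opponent does.
A strictly dominates: vs A: 12 > 10; vs B: 13 > 9; vs C: 15 > 7.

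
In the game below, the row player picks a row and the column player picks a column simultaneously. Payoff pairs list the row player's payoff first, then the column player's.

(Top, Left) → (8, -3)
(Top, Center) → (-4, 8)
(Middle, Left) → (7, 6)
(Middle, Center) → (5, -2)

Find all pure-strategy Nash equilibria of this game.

None

Check mutual best responses: a cell is a NE iff neither player can gain by unilaterally deviating.
The row player's best responses — vs Left: Top (payoff 8); vs Center: Middle (payoff 5).
The column player's best responses — vs Top: Center (payoff 8); vs Middle: Left (payoff 6).
No cell has both players best-responding. For instance, the row player's best reply to Left is Top, but against Top the column player prefers Center over Left.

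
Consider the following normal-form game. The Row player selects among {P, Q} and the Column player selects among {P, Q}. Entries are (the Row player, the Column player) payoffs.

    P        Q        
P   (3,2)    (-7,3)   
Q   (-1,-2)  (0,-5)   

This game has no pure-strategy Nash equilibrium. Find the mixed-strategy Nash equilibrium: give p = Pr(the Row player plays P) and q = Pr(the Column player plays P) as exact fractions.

p = 3/4, q = 7/11

Each player's mixing probability is pinned down by making the *other* player indifferent.
The Column player indifferent between P and Q: p·2 + (1−p)·(-2) = p·3 + (1−p)·(-5) ⟹ (-2) + 4p = (-5) + 8p ⟹ p = 3/4.
The Row player indifferent between P and Q: q·3 + (1−q)·(-7) = q·(-1) + (1−q)·0 ⟹ (-7) + 10q = 0 + (-1)q ⟹ q = 7/11.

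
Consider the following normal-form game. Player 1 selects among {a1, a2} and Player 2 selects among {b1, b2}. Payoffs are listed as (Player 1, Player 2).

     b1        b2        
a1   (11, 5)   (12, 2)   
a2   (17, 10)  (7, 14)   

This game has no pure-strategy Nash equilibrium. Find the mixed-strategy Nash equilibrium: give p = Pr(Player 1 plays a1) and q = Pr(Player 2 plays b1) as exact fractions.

Each player's mixing probability is pinned down by making the *other* player indifferent.
Player 2 indifferent between b1 and b2: p·5 + (1−p)·10 = p·2 + (1−p)·14 ⟹ 10 + (-5)p = 14 + (-12)p ⟹ p = 4/7.
Player 1 indifferent between a1 and a2: q·11 + (1−q)·12 = q·17 + (1−q)·7 ⟹ 12 + (-1)q = 7 + 10q ⟹ q = 5/11.

p = 4/7, q = 5/11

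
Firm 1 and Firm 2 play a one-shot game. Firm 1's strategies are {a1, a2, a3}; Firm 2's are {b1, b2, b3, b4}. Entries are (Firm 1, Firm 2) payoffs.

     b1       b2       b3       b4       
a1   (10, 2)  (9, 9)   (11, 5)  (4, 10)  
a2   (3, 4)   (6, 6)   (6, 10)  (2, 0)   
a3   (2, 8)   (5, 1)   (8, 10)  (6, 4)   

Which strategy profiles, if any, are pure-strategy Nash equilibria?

Check mutual best responses: a cell is a NE iff neither player can gain by unilaterally deviating.
Firm 1's best responses — vs b1: a1 (payoff 10); vs b2: a1 (payoff 9); vs b3: a1 (payoff 11); vs b4: a3 (payoff 6).
Firm 2's best responses — vs a1: b4 (payoff 10); vs a2: b3 (payoff 10); vs a3: b3 (payoff 10).
No cell has both players best-responding. For instance, Firm 1's best reply to b3 is a1, but against a1 Firm 2 prefers b4 over b3.

There is no pure-strategy Nash equilibrium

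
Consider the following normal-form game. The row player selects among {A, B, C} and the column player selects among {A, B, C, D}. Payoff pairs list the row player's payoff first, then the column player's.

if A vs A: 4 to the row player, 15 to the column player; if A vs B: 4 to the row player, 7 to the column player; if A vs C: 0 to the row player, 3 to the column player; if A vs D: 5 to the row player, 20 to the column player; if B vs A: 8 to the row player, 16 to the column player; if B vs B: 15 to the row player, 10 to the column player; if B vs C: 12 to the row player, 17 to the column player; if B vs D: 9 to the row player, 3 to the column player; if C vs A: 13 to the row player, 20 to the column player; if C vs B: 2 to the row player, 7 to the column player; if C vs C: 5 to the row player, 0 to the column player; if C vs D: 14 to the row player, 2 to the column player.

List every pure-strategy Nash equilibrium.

(B, C) and (C, A)

Find each player's best response to every opponent strategy; NE are the intersections.
The row player's best responses — vs A: C (payoff 13); vs B: B (payoff 15); vs C: B (payoff 12); vs D: C (payoff 14).
The column player's best responses — vs A: D (payoff 20); vs B: C (payoff 17); vs C: A (payoff 20).
Mutual best responses occur at (B, C) and (C, A); at each, neither player gains by switching.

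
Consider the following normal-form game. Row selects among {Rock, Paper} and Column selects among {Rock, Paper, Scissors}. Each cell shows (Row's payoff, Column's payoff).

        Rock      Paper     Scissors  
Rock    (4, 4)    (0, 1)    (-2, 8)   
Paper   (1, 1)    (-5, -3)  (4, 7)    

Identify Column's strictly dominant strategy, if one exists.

Scissors

A strategy is strictly dominant if it gives Column a strictly higher payoff than every other strategy, against every choice by the opponent.
Scissors strictly dominates: vs Rock: 8 > each of {4, 1}; vs Paper: 7 > each of {1, -3}.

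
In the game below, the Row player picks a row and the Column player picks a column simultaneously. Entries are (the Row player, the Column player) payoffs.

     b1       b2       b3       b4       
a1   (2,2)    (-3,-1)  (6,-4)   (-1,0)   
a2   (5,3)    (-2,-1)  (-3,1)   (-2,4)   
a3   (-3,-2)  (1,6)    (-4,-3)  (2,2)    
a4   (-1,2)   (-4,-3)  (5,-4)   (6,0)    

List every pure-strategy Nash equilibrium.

Find each player's best response to every opponent strategy; NE are the intersections.
The Row player's best responses — vs b1: a2 (payoff 5); vs b2: a3 (payoff 1); vs b3: a1 (payoff 6); vs b4: a4 (payoff 6).
The Column player's best responses — vs a1: b1 (payoff 2); vs a2: b4 (payoff 4); vs a3: b2 (payoff 6); vs a4: b1 (payoff 2).
The only mutual best response is (a3, b2); neither player gains by switching there.

(a3, b2)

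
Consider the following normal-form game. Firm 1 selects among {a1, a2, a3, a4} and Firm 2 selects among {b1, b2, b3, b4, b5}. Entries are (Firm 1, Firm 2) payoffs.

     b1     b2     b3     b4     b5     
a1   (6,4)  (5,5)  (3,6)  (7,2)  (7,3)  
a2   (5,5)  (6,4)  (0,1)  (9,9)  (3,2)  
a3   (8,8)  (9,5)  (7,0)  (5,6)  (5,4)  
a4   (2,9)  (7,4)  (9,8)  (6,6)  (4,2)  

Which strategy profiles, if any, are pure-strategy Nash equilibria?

Find each player's best response to every opponent strategy; NE are the intersections.
Firm 1's best responses — vs b1: a3 (payoff 8); vs b2: a3 (payoff 9); vs b3: a4 (payoff 9); vs b4: a2 (payoff 9); vs b5: a1 (payoff 7).
Firm 2's best responses — vs a1: b3 (payoff 6); vs a2: b4 (payoff 9); vs a3: b1 (payoff 8); vs a4: b1 (payoff 9).
Mutual best responses occur at (a2, b4) and (a3, b1); at each, neither player gains by switching.

(a2, b4) and (a3, b1)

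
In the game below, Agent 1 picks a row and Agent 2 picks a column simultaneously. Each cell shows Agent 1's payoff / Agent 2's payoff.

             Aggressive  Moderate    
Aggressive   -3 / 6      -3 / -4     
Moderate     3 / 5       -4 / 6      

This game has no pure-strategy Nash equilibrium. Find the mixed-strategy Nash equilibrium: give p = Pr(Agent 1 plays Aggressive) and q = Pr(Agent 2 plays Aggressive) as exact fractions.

In a mixed NE each player is indifferent between their pure strategies, so the opponent's mix sets the indifference.
Agent 2 indifferent between Aggressive and Moderate: p·6 + (1−p)·5 = p·(-4) + (1−p)·6 ⟹ 5 + 1p = 6 + (-10)p ⟹ p = 1/11.
Agent 1 indifferent between Aggressive and Moderate: q·(-3) + (1−q)·(-3) = q·3 + (1−q)·(-4) ⟹ (-3) + 0q = (-4) + 7q ⟹ q = 1/7.

p = 1/11, q = 1/7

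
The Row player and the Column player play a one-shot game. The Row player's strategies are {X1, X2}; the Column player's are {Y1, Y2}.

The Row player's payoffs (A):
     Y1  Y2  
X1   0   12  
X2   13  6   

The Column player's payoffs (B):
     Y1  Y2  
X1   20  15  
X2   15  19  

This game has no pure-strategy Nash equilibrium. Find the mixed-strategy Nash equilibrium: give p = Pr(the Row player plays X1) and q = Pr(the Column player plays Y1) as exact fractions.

p = 4/9, q = 6/19

In a mixed NE each player is indifferent between their pure strategies, so the opponent's mix sets the indifference.
The Column player indifferent between Y1 and Y2: p·20 + (1−p)·15 = p·15 + (1−p)·19 ⟹ 15 + 5p = 19 + (-4)p ⟹ p = 4/9.
The Row player indifferent between X1 and X2: q·0 + (1−q)·12 = q·13 + (1−q)·6 ⟹ 12 + (-12)q = 6 + 7q ⟹ q = 6/19.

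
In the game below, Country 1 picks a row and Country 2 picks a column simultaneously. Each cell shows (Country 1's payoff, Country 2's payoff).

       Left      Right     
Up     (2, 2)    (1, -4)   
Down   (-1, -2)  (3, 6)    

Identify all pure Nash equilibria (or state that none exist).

(Up, Left) and (Down, Right)

Check mutual best responses: a cell is a NE iff neither player can gain by unilaterally deviating.
Country 1's best responses — vs Left: Up (payoff 2); vs Right: Down (payoff 3).
Country 2's best responses — vs Up: Left (payoff 2); vs Down: Right (payoff 6).
Mutual best responses occur at (Up, Left) and (Down, Right); at each, neither player gains by switching.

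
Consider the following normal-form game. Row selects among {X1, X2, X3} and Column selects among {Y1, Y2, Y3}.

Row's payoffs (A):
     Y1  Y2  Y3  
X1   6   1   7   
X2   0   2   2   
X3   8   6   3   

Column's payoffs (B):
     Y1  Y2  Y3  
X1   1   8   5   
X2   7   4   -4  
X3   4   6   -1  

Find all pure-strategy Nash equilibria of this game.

(X3, Y2)

A profile is a Nash equilibrium when each player is best-responding to the other.
Row's best responses — vs Y1: X3 (payoff 8); vs Y2: X3 (payoff 6); vs Y3: X1 (payoff 7).
Column's best responses — vs X1: Y2 (payoff 8); vs X2: Y1 (payoff 7); vs X3: Y2 (payoff 6).
The only mutual best response is (X3, Y2); neither player gains by switching there.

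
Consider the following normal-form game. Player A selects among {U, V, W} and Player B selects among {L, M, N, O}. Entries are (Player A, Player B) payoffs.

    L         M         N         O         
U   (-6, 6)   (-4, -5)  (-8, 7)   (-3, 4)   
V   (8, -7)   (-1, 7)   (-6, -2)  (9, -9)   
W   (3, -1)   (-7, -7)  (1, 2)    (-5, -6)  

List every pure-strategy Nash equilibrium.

Find each player's best response to every opponent strategy; NE are the intersections.
Player A's best responses — vs L: V (payoff 8); vs M: V (payoff -1); vs N: W (payoff 1); vs O: V (payoff 9).
Player B's best responses — vs U: N (payoff 7); vs V: M (payoff 7); vs W: N (payoff 2).
Mutual best responses occur at (V, M) and (W, N); at each, neither player gains by switching.

(V, M) and (W, N)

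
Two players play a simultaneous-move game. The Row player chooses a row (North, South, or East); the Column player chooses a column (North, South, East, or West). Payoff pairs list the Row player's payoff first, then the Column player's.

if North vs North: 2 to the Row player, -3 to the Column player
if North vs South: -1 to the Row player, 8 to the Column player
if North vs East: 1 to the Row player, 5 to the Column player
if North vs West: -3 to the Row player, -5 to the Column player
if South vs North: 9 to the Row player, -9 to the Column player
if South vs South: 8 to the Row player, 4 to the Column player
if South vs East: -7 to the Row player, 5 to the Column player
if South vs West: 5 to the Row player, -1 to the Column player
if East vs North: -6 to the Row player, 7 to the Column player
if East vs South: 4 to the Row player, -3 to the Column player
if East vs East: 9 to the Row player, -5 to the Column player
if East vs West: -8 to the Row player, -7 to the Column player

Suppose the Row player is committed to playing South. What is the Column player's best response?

With the Row player fixed at South, the Column player's payoffs are: North → -9, South → 4, East → 5, West → -1.
The maximum is 5, achieved by East.

East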